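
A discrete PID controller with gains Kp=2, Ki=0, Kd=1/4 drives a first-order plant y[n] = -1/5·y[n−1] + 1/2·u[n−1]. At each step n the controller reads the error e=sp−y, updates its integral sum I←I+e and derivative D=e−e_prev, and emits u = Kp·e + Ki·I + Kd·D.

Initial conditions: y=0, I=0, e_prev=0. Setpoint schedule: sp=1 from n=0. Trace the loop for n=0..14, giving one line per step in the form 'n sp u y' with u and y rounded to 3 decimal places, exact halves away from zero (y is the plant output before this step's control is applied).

(exact arithmetic carried between steps; '≈' marks a value shown rounded to 6 d.p. or computed from one; I and e_prev carry over from the previous line; the table rounds u and y to 3 d.p., halves away from zero)
n=0: y=0, sp=1, e=sp−y=1; I=1, D=e−e_prev=1; u=2·1+0·1+1/4·1=2.25; next y=-1/5·0+1/2·2.25=1.125
n=1: y=1.125, sp=1, e=sp−y=-0.125; I=0.875, D=e−e_prev=-1.125; u=2·(-0.125)+0·0.875+1/4·(-1.125)=-0.53125; next y=-1/5·1.125+1/2·(-0.53125)=-0.490625
n=2: y=-0.490625, sp=1, e=sp−y=1.490625; I=2.365625, D=e−e_prev=1.615625; u=2·1.490625+0·2.365625+1/4·1.615625≈3.385156; next y=-1/5·(-0.490625)+1/2·3.385156≈1.790703
n=3: y≈1.790703, sp=1, e=sp−y≈-0.790703; I≈1.574922, D=e−e_prev≈-2.281328; u=2·(-0.790703)+0·1.574922+1/4·(-2.281328)≈-2.151738; next y=-1/5·1.790703+1/2·(-2.151738)≈-1.434010
n=4: y≈-1.434010, sp=1, e=sp−y≈2.434010; I≈4.008932, D=e−e_prev≈3.224713; u=2·2.434010+0·4.008932+1/4·3.224713≈5.674198; next y=-1/5·(-1.434010)+1/2·5.674198≈3.123901
n=5: y≈3.123901, sp=1, e=sp−y≈-2.123901; I≈1.885031, D=e−e_prev≈-4.557911; u=2·(-2.123901)+0·1.885031+1/4·(-4.557911)≈-5.387279; next y=-1/5·3.123901+1/2·(-5.387279)≈-3.318420
n=6: y≈-3.318420, sp=1, e=sp−y≈4.318420; I≈6.203451, D=e−e_prev≈6.442321; u=2·4.318420+0·6.203451+1/4·6.442321≈10.247420; next y=-1/5·(-3.318420)+1/2·10.247420≈5.787394
n=7: y≈5.787394, sp=1, e=sp−y≈-4.787394; I≈1.416057, D=e−e_prev≈-9.105814; u=2·(-4.787394)+0·1.416057+1/4·(-9.105814)≈-11.851241; next y=-1/5·5.787394+1/2·(-11.851241)≈-7.083099
n=8: y≈-7.083099, sp=1, e=sp−y≈8.083099; I≈9.499156, D=e−e_prev≈12.870493; u=2·8.083099+0·9.499156+1/4·12.870493≈19.383822; next y=-1/5·(-7.083099)+1/2·19.383822≈11.108531
n=9: y≈11.108531, sp=1, e=sp−y≈-10.108531; I≈-0.609375, D=e−e_prev≈-18.191630; u=2·(-10.108531)+0·(-0.609375)+1/4·(-18.191630)≈-24.764969; next y=-1/5·11.108531+1/2·(-24.764969)≈-14.604191
n=10: y≈-14.604191, sp=1, e=sp−y≈15.604191; I≈14.994816, D=e−e_prev≈25.712722; u=2·15.604191+0·14.994816+1/4·25.712722≈37.636562; next y=-1/5·(-14.604191)+1/2·37.636562≈21.739119
n=11: y≈21.739119, sp=1, e=sp−y≈-20.739119; I≈-5.744303, D=e−e_prev≈-36.343310; u=2·(-20.739119)+0·(-5.744303)+1/4·(-36.343310)≈-50.564066; next y=-1/5·21.739119+1/2·(-50.564066)≈-29.629857
n=12: y≈-29.629857, sp=1, e=sp−y≈30.629857; I≈24.885554, D=e−e_prev≈51.368976; u=2·30.629857+0·24.885554+1/4·51.368976≈74.101958; next y=-1/5·(-29.629857)+1/2·74.101958≈42.976950
n=13: y≈42.976950, sp=1, e=sp−y≈-41.976950; I≈-17.091396, D=e−e_prev≈-72.606807; u=2·(-41.976950)+0·(-17.091396)+1/4·(-72.606807)≈-102.105602; next y=-1/5·42.976950+1/2·(-102.105602)≈-59.648191
n=14: y≈-59.648191, sp=1, e=sp−y≈60.648191; I≈43.556795, D=e−e_prev≈102.625141; u=2·60.648191+0·43.556795+1/4·102.625141≈146.952667; next y=-1/5·(-59.648191)+1/2·146.952667≈85.405972

0 1 2.250 0.000
1 1 -0.531 1.125
2 1 3.385 -0.491
3 1 -2.152 1.791
4 1 5.674 -1.434
5 1 -5.387 3.124
6 1 10.247 -3.318
7 1 -11.851 5.787
8 1 19.384 -7.083
9 1 -24.765 11.109
10 1 37.637 -14.604
11 1 -50.564 21.739
12 1 74.102 -29.630
13 1 -102.106 42.977
14 1 146.953 -59.648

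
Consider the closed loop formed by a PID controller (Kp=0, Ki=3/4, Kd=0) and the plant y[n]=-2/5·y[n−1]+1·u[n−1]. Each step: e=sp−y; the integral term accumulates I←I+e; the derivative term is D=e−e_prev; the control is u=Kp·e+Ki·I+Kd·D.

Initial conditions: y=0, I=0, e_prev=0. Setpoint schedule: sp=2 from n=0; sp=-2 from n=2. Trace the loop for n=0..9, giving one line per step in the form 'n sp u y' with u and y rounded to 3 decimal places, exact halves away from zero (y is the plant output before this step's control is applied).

(exact arithmetic carried between steps; '≈' marks a value shown rounded to 6 d.p. or computed from one; I and e_prev carry over from the previous line; the table rounds u and y to 3 d.p., halves away from zero)
n=0: y=0, sp=2, e=sp−y=2; I=2, D=e−e_prev=2; u=0·2+3/4·2+0·2=1.5; next y=-2/5·0+1·1.5=1.5
n=1: y=1.5, sp=2, e=sp−y=0.5; I=2.5, D=e−e_prev=-1.5; u=0·0.5+3/4·2.5+0·(-1.5)=1.875; next y=-2/5·1.5+1·1.875=1.275
n=2: y=1.275, sp=-2, e=sp−y=-3.275; I=-0.775, D=e−e_prev=-3.775; u=0·(-3.275)+3/4·(-0.775)+0·(-3.775)=-0.58125; next y=-2/5·1.275+1·(-0.58125)=-1.09125
n=3: y=-1.09125, sp=-2, e=sp−y=-0.90875; I=-1.68375, D=e−e_prev=2.36625; u=0·(-0.90875)+3/4·(-1.68375)+0·2.36625≈-1.262813; next y=-2/5·(-1.09125)+1·(-1.262813)≈-0.826313
n=4: y≈-0.826313, sp=-2, e=sp−y≈-1.173688; I≈-2.857438, D=e−e_prev≈-0.264938; u=0·(-1.173688)+3/4·(-2.857438)+0·(-0.264938)≈-2.143078; next y=-2/5·(-0.826313)+1·(-2.143078)≈-1.812553
n=5: y≈-1.812553, sp=-2, e=sp−y≈-0.187447; I≈-3.044884, D=e−e_prev≈0.986241; u=0·(-0.187447)+3/4·(-3.044884)+0·0.986241≈-2.283663; next y=-2/5·(-1.812553)+1·(-2.283663)≈-1.558642
n=6: y≈-1.558642, sp=-2, e=sp−y≈-0.441358; I≈-3.486242, D=e−e_prev≈-0.253911; u=0·(-0.441358)+3/4·(-3.486242)+0·(-0.253911)≈-2.614682; next y=-2/5·(-1.558642)+1·(-2.614682)≈-1.991225
n=7: y≈-1.991225, sp=-2, e=sp−y≈-0.008775; I≈-3.495017, D=e−e_prev≈0.432583; u=0·(-0.008775)+3/4·(-3.495017)+0·0.432583≈-2.621263; next y=-2/5·(-1.991225)+1·(-2.621263)≈-1.824773
n=8: y≈-1.824773, sp=-2, e=sp−y≈-0.175227; I≈-3.670244, D=e−e_prev≈-0.166452; u=0·(-0.175227)+3/4·(-3.670244)+0·(-0.166452)≈-2.752683; next y=-2/5·(-1.824773)+1·(-2.752683)≈-2.022774
n=9: y≈-2.022774, sp=-2, e=sp−y≈0.022774; I≈-3.647470, D=e−e_prev≈0.198001; u=0·0.022774+3/4·(-3.647470)+0·0.198001≈-2.735603; next y=-2/5·(-2.022774)+1·(-2.735603)≈-1.926493

0 2 1.500 0.000
1 2 1.875 1.500
2 -2 -0.581 1.275
3 -2 -1.263 -1.091
4 -2 -2.143 -0.826
5 -2 -2.284 -1.813
6 -2 -2.615 -1.559
7 -2 -2.621 -1.991
8 -2 -2.753 -1.825
9 -2 -2.736 -2.023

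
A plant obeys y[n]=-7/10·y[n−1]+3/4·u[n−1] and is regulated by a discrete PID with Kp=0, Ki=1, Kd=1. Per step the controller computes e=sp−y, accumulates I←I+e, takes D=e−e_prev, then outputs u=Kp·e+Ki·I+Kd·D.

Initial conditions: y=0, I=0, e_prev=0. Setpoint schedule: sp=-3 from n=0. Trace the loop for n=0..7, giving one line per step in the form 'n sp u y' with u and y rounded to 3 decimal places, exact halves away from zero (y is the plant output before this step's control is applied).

0 -3 -6.000 0.000
1 -3 3.000 -4.500
2 -3 -19.800 5.400
3 -3 29.760 -18.630
4 -3 -86.622 35.361
5 -3 179.168 -89.719
6 -3 -432.990 197.180
7 -3 973.626 -462.769

(exact arithmetic carried between steps; '≈' marks a value shown rounded to 6 d.p. or computed from one; I and e_prev carry over from the previous line; the table rounds u and y to 3 d.p., halves away from zero)
n=0: y=0, sp=-3, e=sp−y=-3; I=-3, D=e−e_prev=-3; u=0·(-3)+1·(-3)+1·(-3)=-6; next y=-7/10·0+3/4·(-6)=-4.5
n=1: y=-4.5, sp=-3, e=sp−y=1.5; I=-1.5, D=e−e_prev=4.5; u=0·1.5+1·(-1.5)+1·4.5=3; next y=-7/10·(-4.5)+3/4·3=5.4
n=2: y=5.4, sp=-3, e=sp−y=-8.4; I=-9.9, D=e−e_prev=-9.9; u=0·(-8.4)+1·(-9.9)+1·(-9.9)=-19.8; next y=-7/10·5.4+3/4·(-19.8)=-18.63
n=3: y=-18.63, sp=-3, e=sp−y=15.63; I=5.73, D=e−e_prev=24.03; u=0·15.63+1·5.73+1·24.03=29.76; next y=-7/10·(-18.63)+3/4·29.76=35.361
n=4: y=35.361, sp=-3, e=sp−y=-38.361; I=-32.631, D=e−e_prev=-53.991; u=0·(-38.361)+1·(-32.631)+1·(-53.991)=-86.622; next y=-7/10·35.361+3/4·(-86.622)=-89.7192
n=5: y=-89.7192, sp=-3, e=sp−y=86.7192; I=54.0882, D=e−e_prev=125.0802; u=0·86.7192+1·54.0882+1·125.0802=179.1684; next y=-7/10·(-89.7192)+3/4·179.1684=197.17974
n=6: y=197.17974, sp=-3, e=sp−y=-200.17974; I=-146.09154, D=e−e_prev=-286.89894; u=0·(-200.17974)+1·(-146.09154)+1·(-286.89894)=-432.99048; next y=-7/10·197.17974+3/4·(-432.99048)=-462.768678
n=7: y=-462.768678, sp=-3, e=sp−y=459.768678; I=313.677138, D=e−e_prev=659.948418; u=0·459.768678+1·313.677138+1·659.948418=973.625556; next y=-7/10·(-462.768678)+3/4·973.625556≈1054.157242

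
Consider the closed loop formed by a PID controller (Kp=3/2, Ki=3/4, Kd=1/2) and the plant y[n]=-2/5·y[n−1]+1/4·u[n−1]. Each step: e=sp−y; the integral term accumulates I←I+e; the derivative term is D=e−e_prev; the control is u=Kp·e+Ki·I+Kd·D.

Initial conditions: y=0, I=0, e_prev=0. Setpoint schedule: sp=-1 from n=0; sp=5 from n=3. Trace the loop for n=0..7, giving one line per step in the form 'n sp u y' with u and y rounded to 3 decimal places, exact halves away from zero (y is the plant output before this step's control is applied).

0 -1 -2.750 0.000
1 -1 -1.109 -0.688
2 -1 -3.572 -0.002
3 5 14.969 -0.892
4 5 2.218 4.099
5 5 19.646 -1.085
6 5 3.933 5.346
7 5 24.766 -1.155

(exact arithmetic carried between steps; '≈' marks a value shown rounded to 6 d.p. or computed from one; I and e_prev carry over from the previous line; the table rounds u and y to 3 d.p., halves away from zero)
n=0: y=0, sp=-1, e=sp−y=-1; I=-1, D=e−e_prev=-1; u=3/2·(-1)+3/4·(-1)+1/2·(-1)=-2.75; next y=-2/5·0+1/4·(-2.75)=-0.6875
n=1: y=-0.6875, sp=-1, e=sp−y=-0.3125; I=-1.3125, D=e−e_prev=0.6875; u=3/2·(-0.3125)+3/4·(-1.3125)+1/2·0.6875=-1.109375; next y=-2/5·(-0.6875)+1/4·(-1.109375)≈-0.002344
n=2: y≈-0.002344, sp=-1, e=sp−y≈-0.997656; I≈-2.310156, D=e−e_prev≈-0.685156; u=3/2·(-0.997656)+3/4·(-2.310156)+1/2·(-0.685156)≈-3.571680; next y=-2/5·(-0.002344)+1/4·(-3.571680)≈-0.891982
n=3: y≈-0.891982, sp=5, e=sp−y≈5.891982; I≈3.581826, D=e−e_prev≈6.889639; u=3/2·5.891982+3/4·3.581826+1/2·6.889639≈14.969163; next y=-2/5·(-0.891982)+1/4·14.969163≈4.099084
n=4: y≈4.099084, sp=5, e=sp−y≈0.900916; I≈4.482743, D=e−e_prev≈-4.991066; u=3/2·0.900916+3/4·4.482743+1/2·(-4.991066)≈2.217898; next y=-2/5·4.099084+1/4·2.217898≈-1.085159
n=5: y≈-1.085159, sp=5, e=sp−y≈6.085159; I≈10.567901, D=e−e_prev≈5.184242; u=3/2·6.085159+3/4·10.567901+1/2·5.184242≈19.645786; next y=-2/5·(-1.085159)+1/4·19.645786≈5.345510
n=6: y≈5.345510, sp=5, e=sp−y≈-0.345510; I≈10.222391, D=e−e_prev≈-6.430669; u=3/2·(-0.345510)+3/4·10.222391+1/2·(-6.430669)≈3.933194; next y=-2/5·5.345510+1/4·3.933194≈-1.154905
n=7: y≈-1.154905, sp=5, e=sp−y≈6.154905; I≈16.377297, D=e−e_prev≈6.500415; u=3/2·6.154905+3/4·16.377297+1/2·6.500415≈24.765538; next y=-2/5·(-1.154905)+1/4·24.765538≈6.653347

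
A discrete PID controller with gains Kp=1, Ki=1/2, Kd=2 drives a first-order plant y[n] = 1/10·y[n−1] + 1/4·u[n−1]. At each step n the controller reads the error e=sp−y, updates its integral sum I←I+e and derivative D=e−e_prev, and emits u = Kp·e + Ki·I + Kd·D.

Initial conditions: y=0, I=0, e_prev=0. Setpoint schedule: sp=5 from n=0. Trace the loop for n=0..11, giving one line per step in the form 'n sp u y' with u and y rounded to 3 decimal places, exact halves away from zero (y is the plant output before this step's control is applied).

(exact arithmetic carried between steps; '≈' marks a value shown rounded to 6 d.p. or computed from one; I and e_prev carry over from the previous line; the table rounds u and y to 3 d.p., halves away from zero)
n=0: y=0, sp=5, e=sp−y=5; I=5, D=e−e_prev=5; u=1·5+1/2·5+2·5=17.5; next y=1/10·0+1/4·17.5=4.375
n=1: y=4.375, sp=5, e=sp−y=0.625; I=5.625, D=e−e_prev=-4.375; u=1·0.625+1/2·5.625+2·(-4.375)=-5.3125; next y=1/10·4.375+1/4·(-5.3125)=-0.890625
n=2: y=-0.890625, sp=5, e=sp−y=5.890625; I=11.515625, D=e−e_prev=5.265625; u=1·5.890625+1/2·11.515625+2·5.265625≈22.179688; next y=1/10·(-0.890625)+1/4·22.179688≈5.455859
n=3: y≈5.455859, sp=5, e=sp−y≈-0.455859; I≈11.059766, D=e−e_prev≈-6.346484; u=1·(-0.455859)+1/2·11.059766+2·(-6.346484)≈-7.618945; next y=1/10·5.455859+1/4·(-7.618945)≈-1.359150
n=4: y≈-1.359150, sp=5, e=sp−y≈6.359150; I≈17.418916, D=e−e_prev≈6.815010; u=1·6.359150+1/2·17.418916+2·6.815010≈28.698628; next y=1/10·(-1.359150)+1/4·28.698628≈7.038742
n=5: y≈7.038742, sp=5, e=sp−y≈-2.038742; I≈15.380174, D=e−e_prev≈-8.397892; u=1·(-2.038742)+1/2·15.380174+2·(-8.397892)≈-11.144440; next y=1/10·7.038742+1/4·(-11.144440)≈-2.082236
n=6: y≈-2.082236, sp=5, e=sp−y≈7.082236; I≈22.462410, D=e−e_prev≈9.120978; u=1·7.082236+1/2·22.462410+2·9.120978≈36.555396; next y=1/10·(-2.082236)+1/4·36.555396≈8.930625
n=7: y≈8.930625, sp=5, e=sp−y≈-3.930625; I≈18.531784, D=e−e_prev≈-11.012861; u=1·(-3.930625)+1/2·18.531784+2·(-11.012861)≈-16.690455; next y=1/10·8.930625+1/4·(-16.690455)≈-3.279551
n=8: y≈-3.279551, sp=5, e=sp−y≈8.279551; I≈26.811336, D=e−e_prev≈12.210177; u=1·8.279551+1/2·26.811336+2·12.210177≈46.105573; next y=1/10·(-3.279551)+1/4·46.105573≈11.198438
n=9: y≈11.198438, sp=5, e=sp−y≈-6.198438; I≈20.612898, D=e−e_prev≈-14.477989; u=1·(-6.198438)+1/2·20.612898+2·(-14.477989)≈-24.847968; next y=1/10·11.198438+1/4·(-24.847968)≈-5.092148
n=10: y≈-5.092148, sp=5, e=sp−y≈10.092148; I≈30.705046, D=e−e_prev≈16.290586; u=1·10.092148+1/2·30.705046+2·16.290586≈58.025843; next y=1/10·(-5.092148)+1/4·58.025843≈13.997246
n=11: y≈13.997246, sp=5, e=sp−y≈-8.997246; I≈21.707800, D=e−e_prev≈-19.089394; u=1·(-8.997246)+1/2·21.707800+2·(-19.089394)≈-36.322135; next y=1/10·13.997246+1/4·(-36.322135)≈-7.680809

0 5 17.500 0.000
1 5 -5.313 4.375
2 5 22.180 -0.891
3 5 -7.619 5.456
4 5 28.699 -1.359
5 5 -11.144 7.039
6 5 36.555 -2.082
7 5 -16.690 8.931
8 5 46.106 -3.280
9 5 -24.848 11.198
10 5 58.026 -5.092
11 5 -36.322 13.997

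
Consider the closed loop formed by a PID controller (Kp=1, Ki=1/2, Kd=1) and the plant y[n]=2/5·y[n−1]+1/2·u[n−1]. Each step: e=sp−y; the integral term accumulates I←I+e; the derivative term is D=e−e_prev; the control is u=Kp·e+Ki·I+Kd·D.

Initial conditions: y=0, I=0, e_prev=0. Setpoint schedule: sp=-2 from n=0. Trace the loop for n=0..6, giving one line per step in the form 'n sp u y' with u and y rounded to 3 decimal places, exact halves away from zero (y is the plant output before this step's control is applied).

(exact arithmetic carried between steps; '≈' marks a value shown rounded to 6 d.p. or computed from one; I and e_prev carry over from the previous line; the table rounds u and y to 3 d.p., halves away from zero)
n=0: y=0, sp=-2, e=sp−y=-2; I=-2, D=e−e_prev=-2; u=1·(-2)+1/2·(-2)+1·(-2)=-5; next y=2/5·0+1/2·(-5)=-2.5
n=1: y=-2.5, sp=-2, e=sp−y=0.5; I=-1.5, D=e−e_prev=2.5; u=1·0.5+1/2·(-1.5)+1·2.5=2.25; next y=2/5·(-2.5)+1/2·2.25=0.125
n=2: y=0.125, sp=-2, e=sp−y=-2.125; I=-3.625, D=e−e_prev=-2.625; u=1·(-2.125)+1/2·(-3.625)+1·(-2.625)=-6.5625; next y=2/5·0.125+1/2·(-6.5625)=-3.23125
n=3: y=-3.23125, sp=-2, e=sp−y=1.23125; I=-2.39375, D=e−e_prev=3.35625; u=1·1.23125+1/2·(-2.39375)+1·3.35625=3.390625; next y=2/5·(-3.23125)+1/2·3.390625≈0.402813
n=4: y≈0.402813, sp=-2, e=sp−y≈-2.402813; I≈-4.796563, D=e−e_prev≈-3.634063; u=1·(-2.402813)+1/2·(-4.796563)+1·(-3.634063)≈-8.435156; next y=2/5·0.402813+1/2·(-8.435156)≈-4.056453
n=5: y≈-4.056453, sp=-2, e=sp−y≈2.056453; I≈-2.740109, D=e−e_prev≈4.459266; u=1·2.056453+1/2·(-2.740109)+1·4.459266≈5.145664; next y=2/5·(-4.056453)+1/2·5.145664≈0.950251
n=6: y≈0.950251, sp=-2, e=sp−y≈-2.950251; I≈-5.690360, D=e−e_prev≈-5.006704; u=1·(-2.950251)+1/2·(-5.690360)+1·(-5.006704)≈-10.802135; next y=2/5·0.950251+1/2·(-10.802135)≈-5.020967

0 -2 -5.000 0.000
1 -2 2.250 -2.500
2 -2 -6.563 0.125
3 -2 3.391 -3.231
4 -2 -8.435 0.403
5 -2 5.146 -4.056
6 -2 -10.802 0.950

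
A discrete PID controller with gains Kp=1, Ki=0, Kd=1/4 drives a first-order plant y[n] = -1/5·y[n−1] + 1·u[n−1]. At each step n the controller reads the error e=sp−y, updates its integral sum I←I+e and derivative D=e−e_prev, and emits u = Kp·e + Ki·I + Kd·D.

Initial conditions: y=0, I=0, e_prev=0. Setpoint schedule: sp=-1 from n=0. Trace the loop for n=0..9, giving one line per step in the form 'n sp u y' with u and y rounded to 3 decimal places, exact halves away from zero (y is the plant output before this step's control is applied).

(exact arithmetic carried between steps; '≈' marks a value shown rounded to 6 d.p. or computed from one; I and e_prev carry over from the previous line; the table rounds u and y to 3 d.p., halves away from zero)
n=0: y=0, sp=-1, e=sp−y=-1; I=-1, D=e−e_prev=-1; u=1·(-1)+0·(-1)+1/4·(-1)=-1.25; next y=-1/5·0+1·(-1.25)=-1.25
n=1: y=-1.25, sp=-1, e=sp−y=0.25; I=-0.75, D=e−e_prev=1.25; u=1·0.25+0·(-0.75)+1/4·1.25=0.5625; next y=-1/5·(-1.25)+1·0.5625=0.8125
n=2: y=0.8125, sp=-1, e=sp−y=-1.8125; I=-2.5625, D=e−e_prev=-2.0625; u=1·(-1.8125)+0·(-2.5625)+1/4·(-2.0625)=-2.328125; next y=-1/5·0.8125+1·(-2.328125)=-2.490625
n=3: y=-2.490625, sp=-1, e=sp−y=1.490625; I=-1.071875, D=e−e_prev=3.303125; u=1·1.490625+0·(-1.071875)+1/4·3.303125≈2.316406; next y=-1/5·(-2.490625)+1·2.316406≈2.814531
n=4: y≈2.814531, sp=-1, e=sp−y≈-3.814531; I≈-4.886406, D=e−e_prev≈-5.305156; u=1·(-3.814531)+0·(-4.886406)+1/4·(-5.305156)≈-5.140820; next y=-1/5·2.814531+1·(-5.140820)≈-5.703727
n=5: y≈-5.703727, sp=-1, e=sp−y≈4.703727; I≈-0.182680, D=e−e_prev≈8.518258; u=1·4.703727+0·(-0.182680)+1/4·8.518258≈6.833291; next y=-1/5·(-5.703727)+1·6.833291≈7.974036
n=6: y≈7.974036, sp=-1, e=sp−y≈-8.974036; I≈-9.156716, D=e−e_prev≈-13.677763; u=1·(-8.974036)+0·(-9.156716)+1/4·(-13.677763)≈-12.393477; next y=-1/5·7.974036+1·(-12.393477)≈-13.988284
n=7: y≈-13.988284, sp=-1, e=sp−y≈12.988284; I≈3.831568, D=e−e_prev≈21.962321; u=1·12.988284+0·3.831568+1/4·21.962321≈18.478864; next y=-1/5·(-13.988284)+1·18.478864≈21.276521
n=8: y≈21.276521, sp=-1, e=sp−y≈-22.276521; I≈-18.444953, D=e−e_prev≈-35.264806; u=1·(-22.276521)+0·(-18.444953)+1/4·(-35.264806)≈-31.092723; next y=-1/5·21.276521+1·(-31.092723)≈-35.348027
n=9: y≈-35.348027, sp=-1, e=sp−y≈34.348027; I≈15.903074, D=e−e_prev≈56.624548; u=1·34.348027+0·15.903074+1/4·56.624548≈48.504164; next y=-1/5·(-35.348027)+1·48.504164≈55.573770

0 -1 -1.250 0.000
1 -1 0.563 -1.250
2 -1 -2.328 0.813
3 -1 2.316 -2.491
4 -1 -5.141 2.815
5 -1 6.833 -5.704
6 -1 -12.393 7.974
7 -1 18.479 -13.988
8 -1 -31.093 21.277
9 -1 48.504 -35.348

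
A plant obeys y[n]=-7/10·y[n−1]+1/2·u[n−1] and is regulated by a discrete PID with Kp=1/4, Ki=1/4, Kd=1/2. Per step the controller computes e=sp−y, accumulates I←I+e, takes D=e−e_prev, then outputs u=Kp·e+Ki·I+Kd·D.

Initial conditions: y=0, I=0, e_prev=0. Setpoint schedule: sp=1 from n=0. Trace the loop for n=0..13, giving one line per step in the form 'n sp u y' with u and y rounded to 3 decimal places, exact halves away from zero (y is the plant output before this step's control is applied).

(exact arithmetic carried between steps; '≈' marks a value shown rounded to 6 d.p. or computed from one; I and e_prev carry over from the previous line; the table rounds u and y to 3 d.p., halves away from zero)
n=0: y=0, sp=1, e=sp−y=1; I=1, D=e−e_prev=1; u=1/4·1+1/4·1+1/2·1=1; next y=-7/10·0+1/2·1=0.5
n=1: y=0.5, sp=1, e=sp−y=0.5; I=1.5, D=e−e_prev=-0.5; u=1/4·0.5+1/4·1.5+1/2·(-0.5)=0.25; next y=-7/10·0.5+1/2·0.25=-0.225
n=2: y=-0.225, sp=1, e=sp−y=1.225; I=2.725, D=e−e_prev=0.725; u=1/4·1.225+1/4·2.725+1/2·0.725=1.35; next y=-7/10·(-0.225)+1/2·1.35=0.8325
n=3: y=0.8325, sp=1, e=sp−y=0.1675; I=2.8925, D=e−e_prev=-1.0575; u=1/4·0.1675+1/4·2.8925+1/2·(-1.0575)=0.23625; next y=-7/10·0.8325+1/2·0.23625=-0.464625
n=4: y=-0.464625, sp=1, e=sp−y=1.464625; I=4.357125, D=e−e_prev=1.297125; u=1/4·1.464625+1/4·4.357125+1/2·1.297125=2.104; next y=-7/10·(-0.464625)+1/2·2.104≈1.377238
n=5: y≈1.377238, sp=1, e=sp−y≈-0.377238; I≈3.979888, D=e−e_prev≈-1.841863; u=1/4·(-0.377238)+1/4·3.979888+1/2·(-1.841863)≈-0.020269; next y=-7/10·1.377238+1/2·(-0.020269)≈-0.974201
n=6: y≈-0.974201, sp=1, e=sp−y≈1.974201; I≈5.954088, D=e−e_prev≈2.351438; u=1/4·1.974201+1/4·5.954088+1/2·2.351438≈3.157791; next y=-7/10·(-0.974201)+1/2·3.157791≈2.260836
n=7: y≈2.260836, sp=1, e=sp−y≈-1.260836; I≈4.693252, D=e−e_prev≈-3.235037; u=1/4·(-1.260836)+1/4·4.693252+1/2·(-3.235037)≈-0.759414; next y=-7/10·2.260836+1/2·(-0.759414)≈-1.962292
n=8: y≈-1.962292, sp=1, e=sp−y≈2.962292; I≈7.655544, D=e−e_prev≈4.223128; u=1/4·2.962292+1/4·7.655544+1/2·4.223128≈4.766023; next y=-7/10·(-1.962292)+1/2·4.766023≈3.756616
n=9: y≈3.756616, sp=1, e=sp−y≈-2.756616; I≈4.898928, D=e−e_prev≈-5.718909; u=1/4·(-2.756616)+1/4·4.898928+1/2·(-5.718909)≈-2.323877; next y=-7/10·3.756616+1/2·(-2.323877)≈-3.791570
n=10: y≈-3.791570, sp=1, e=sp−y≈4.791570; I≈9.690498, D=e−e_prev≈7.548186; u=1/4·4.791570+1/4·9.690498+1/2·7.548186≈7.394610; next y=-7/10·(-3.791570)+1/2·7.394610≈6.351404
n=11: y≈6.351404, sp=1, e=sp−y≈-5.351404; I≈4.339094, D=e−e_prev≈-10.142974; u=1/4·(-5.351404)+1/4·4.339094+1/2·(-10.142974)≈-5.324564; next y=-7/10·6.351404+1/2·(-5.324564)≈-7.108265
n=12: y≈-7.108265, sp=1, e=sp−y≈8.108265; I≈12.447359, D=e−e_prev≈13.459669; u=1/4·8.108265+1/4·12.447359+1/2·13.459669≈11.868740; next y=-7/10·(-7.108265)+1/2·11.868740≈10.910155
n=13: y≈10.910155, sp=1, e=sp−y≈-9.910155; I≈2.537203, D=e−e_prev≈-18.018420; u=1/4·(-9.910155)+1/4·2.537203+1/2·(-18.018420)≈-10.852448; next y=-7/10·10.910155+1/2·(-10.852448)≈-13.063333

0 1 1.000 0.000
1 1 0.250 0.500
2 1 1.350 -0.225
3 1 0.236 0.833
4 1 2.104 -0.465
5 1 -0.020 1.377
6 1 3.158 -0.974
7 1 -0.759 2.261
8 1 4.766 -1.962
9 1 -2.324 3.757
10 1 7.395 -3.792
11 1 -5.325 6.351
12 1 11.869 -7.108
13 1 -10.852 10.910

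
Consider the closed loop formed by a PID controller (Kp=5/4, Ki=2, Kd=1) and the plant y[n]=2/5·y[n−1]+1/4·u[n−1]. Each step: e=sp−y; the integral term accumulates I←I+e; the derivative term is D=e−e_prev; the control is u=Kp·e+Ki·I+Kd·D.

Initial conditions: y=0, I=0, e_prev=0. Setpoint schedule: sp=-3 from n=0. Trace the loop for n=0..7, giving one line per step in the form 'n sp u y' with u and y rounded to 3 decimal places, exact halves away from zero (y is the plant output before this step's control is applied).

0 -3 -12.750 0.000
1 -3 -2.203 -3.188
2 -3 -10.803 -1.826
3 -3 -4.967 -3.431
4 -3 -9.182 -2.614
5 -3 -6.047 -3.341
6 -3 -8.187 -2.848
7 -3 -6.562 -3.186

(exact arithmetic carried between steps; '≈' marks a value shown rounded to 6 d.p. or computed from one; I and e_prev carry over from the previous line; the table rounds u and y to 3 d.p., halves away from zero)
n=0: y=0, sp=-3, e=sp−y=-3; I=-3, D=e−e_prev=-3; u=5/4·(-3)+2·(-3)+1·(-3)=-12.75; next y=2/5·0+1/4·(-12.75)=-3.1875
n=1: y=-3.1875, sp=-3, e=sp−y=0.1875; I=-2.8125, D=e−e_prev=3.1875; u=5/4·0.1875+2·(-2.8125)+1·3.1875=-2.203125; next y=2/5·(-3.1875)+1/4·(-2.203125)≈-1.825781
n=2: y≈-1.825781, sp=-3, e=sp−y≈-1.174219; I≈-3.986719, D=e−e_prev≈-1.361719; u=5/4·(-1.174219)+2·(-3.986719)+1·(-1.361719)≈-10.802930; next y=2/5·(-1.825781)+1/4·(-10.802930)≈-3.431045
n=3: y≈-3.431045, sp=-3, e=sp−y≈0.431045; I≈-3.555674, D=e−e_prev≈1.605264; u=5/4·0.431045+2·(-3.555674)+1·1.605264≈-4.967278; next y=2/5·(-3.431045)+1/4·(-4.967278)≈-2.614237
n=4: y≈-2.614237, sp=-3, e=sp−y≈-0.385763; I≈-3.941436, D=e−e_prev≈-0.816807; u=5/4·(-0.385763)+2·(-3.941436)+1·(-0.816807)≈-9.181884; next y=2/5·(-2.614237)+1/4·(-9.181884)≈-3.341166
n=5: y≈-3.341166, sp=-3, e=sp−y≈0.341166; I≈-3.600271, D=e−e_prev≈0.726928; u=5/4·0.341166+2·(-3.600271)+1·0.726928≈-6.047155; next y=2/5·(-3.341166)+1/4·(-6.047155)≈-2.848255
n=6: y≈-2.848255, sp=-3, e=sp−y≈-0.151745; I≈-3.752015, D=e−e_prev≈-0.492911; u=5/4·(-0.151745)+2·(-3.752015)+1·(-0.492911)≈-8.186622; next y=2/5·(-2.848255)+1/4·(-8.186622)≈-3.185958
n=7: y≈-3.185958, sp=-3, e=sp−y≈0.185958; I≈-3.566058, D=e−e_prev≈0.337702; u=5/4·0.185958+2·(-3.566058)+1·0.337702≈-6.561966; next y=2/5·(-3.185958)+1/4·(-6.561966)≈-2.914875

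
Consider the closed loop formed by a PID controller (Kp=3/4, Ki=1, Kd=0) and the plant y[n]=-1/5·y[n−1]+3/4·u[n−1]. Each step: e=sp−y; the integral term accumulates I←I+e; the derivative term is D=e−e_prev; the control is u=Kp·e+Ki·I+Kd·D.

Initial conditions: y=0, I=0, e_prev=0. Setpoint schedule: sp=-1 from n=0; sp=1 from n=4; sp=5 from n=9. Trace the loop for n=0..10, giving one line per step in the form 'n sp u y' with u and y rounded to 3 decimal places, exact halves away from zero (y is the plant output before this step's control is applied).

0 -1 -1.750 0.000
1 -1 -0.453 -1.313
2 -1 -2.302 -0.077
3 -1 -0.366 -1.711
4 1 0.732 0.068
5 1 0.846 0.535
6 1 1.325 0.527
7 1 1.166 0.888
8 1 1.612 0.697
9 5 8.263 1.070
10 5 3.595 5.983

(exact arithmetic carried between steps; '≈' marks a value shown rounded to 6 d.p. or computed from one; I and e_prev carry over from the previous line; the table rounds u and y to 3 d.p., halves away from zero)
n=0: y=0, sp=-1, e=sp−y=-1; I=-1, D=e−e_prev=-1; u=3/4·(-1)+1·(-1)+0·(-1)=-1.75; next y=-1/5·0+3/4·(-1.75)=-1.3125
n=1: y=-1.3125, sp=-1, e=sp−y=0.3125; I=-0.6875, D=e−e_prev=1.3125; u=3/4·0.3125+1·(-0.6875)+0·1.3125=-0.453125; next y=-1/5·(-1.3125)+3/4·(-0.453125)≈-0.077344
n=2: y≈-0.077344, sp=-1, e=sp−y≈-0.922656; I≈-1.610156, D=e−e_prev≈-1.235156; u=3/4·(-0.922656)+1·(-1.610156)+0·(-1.235156)≈-2.302148; next y=-1/5·(-0.077344)+3/4·(-2.302148)≈-1.711143
n=3: y≈-1.711143, sp=-1, e=sp−y≈0.711143; I≈-0.899014, D=e−e_prev≈1.633799; u=3/4·0.711143+1·(-0.899014)+0·1.633799≈-0.365657; next y=-1/5·(-1.711143)+3/4·(-0.365657)≈0.067986
n=4: y≈0.067986, sp=1, e=sp−y≈0.932014; I≈0.033000, D=e−e_prev≈0.220871; u=3/4·0.932014+1·0.033000+0·0.220871≈0.732011; next y=-1/5·0.067986+3/4·0.732011≈0.535411
n=5: y≈0.535411, sp=1, e=sp−y≈0.464589; I≈0.497589, D=e−e_prev≈-0.467425; u=3/4·0.464589+1·0.497589+0·(-0.467425)≈0.846031; next y=-1/5·0.535411+3/4·0.846031≈0.527441
n=6: y≈0.527441, sp=1, e=sp−y≈0.472559; I≈0.970148, D=e−e_prev≈0.007970; u=3/4·0.472559+1·0.970148+0·0.007970≈1.324567; next y=-1/5·0.527441+3/4·1.324567≈0.887937
n=7: y≈0.887937, sp=1, e=sp−y≈0.112063; I≈1.082211, D=e−e_prev≈-0.360496; u=3/4·0.112063+1·1.082211+0·(-0.360496)≈1.166258; next y=-1/5·0.887937+3/4·1.166258≈0.697106
n=8: y≈0.697106, sp=1, e=sp−y≈0.302894; I≈1.385105, D=e−e_prev≈0.190831; u=3/4·0.302894+1·1.385105+0·0.190831≈1.612275; next y=-1/5·0.697106+3/4·1.612275≈1.069785
n=9: y≈1.069785, sp=5, e=sp−y≈3.930215; I≈5.315320, D=e−e_prev≈3.627321; u=3/4·3.930215+1·5.315320+0·3.627321≈8.262981; next y=-1/5·1.069785+3/4·8.262981≈5.983278
n=10: y≈5.983278, sp=5, e=sp−y≈-0.983278; I≈4.332041, D=e−e_prev≈-4.913493; u=3/4·(-0.983278)+1·4.332041+0·(-4.913493)≈3.594582; next y=-1/5·5.983278+3/4·3.594582≈1.499281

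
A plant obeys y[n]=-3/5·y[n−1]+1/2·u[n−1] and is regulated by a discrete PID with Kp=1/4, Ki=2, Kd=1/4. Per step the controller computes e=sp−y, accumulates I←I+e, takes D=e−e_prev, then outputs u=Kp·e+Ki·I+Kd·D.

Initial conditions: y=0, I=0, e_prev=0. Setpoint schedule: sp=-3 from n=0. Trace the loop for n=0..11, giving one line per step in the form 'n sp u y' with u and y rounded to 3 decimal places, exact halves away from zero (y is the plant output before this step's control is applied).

(exact arithmetic carried between steps; '≈' marks a value shown rounded to 6 d.p. or computed from one; I and e_prev carry over from the previous line; the table rounds u and y to 3 d.p., halves away from zero)
n=0: y=0, sp=-3, e=sp−y=-3; I=-3, D=e−e_prev=-3; u=1/4·(-3)+2·(-3)+1/4·(-3)=-7.5; next y=-3/5·0+1/2·(-7.5)=-3.75
n=1: y=-3.75, sp=-3, e=sp−y=0.75; I=-2.25, D=e−e_prev=3.75; u=1/4·0.75+2·(-2.25)+1/4·3.75=-3.375; next y=-3/5·(-3.75)+1/2·(-3.375)=0.5625
n=2: y=0.5625, sp=-3, e=sp−y=-3.5625; I=-5.8125, D=e−e_prev=-4.3125; u=1/4·(-3.5625)+2·(-5.8125)+1/4·(-4.3125)=-13.59375; next y=-3/5·0.5625+1/2·(-13.59375)=-7.134375
n=3: y=-7.134375, sp=-3, e=sp−y=4.134375; I=-1.678125, D=e−e_prev=7.696875; u=1/4·4.134375+2·(-1.678125)+1/4·7.696875≈-0.398438; next y=-3/5·(-7.134375)+1/2·(-0.398438)≈4.081406
n=4: y≈4.081406, sp=-3, e=sp−y≈-7.081406; I≈-8.759531, D=e−e_prev≈-11.215781; u=1/4·(-7.081406)+2·(-8.759531)+1/4·(-11.215781)≈-22.093359; next y=-3/5·4.081406+1/2·(-22.093359)≈-13.495523
n=5: y≈-13.495523, sp=-3, e=sp−y≈10.495523; I≈1.735992, D=e−e_prev≈17.576930; u=1/4·10.495523+2·1.735992+1/4·17.576930≈10.490098; next y=-3/5·(-13.495523)+1/2·10.490098≈13.342363
n=6: y≈13.342363, sp=-3, e=sp−y≈-16.342363; I≈-14.606371, D=e−e_prev≈-26.837886; u=1/4·(-16.342363)+2·(-14.606371)+1/4·(-26.837886)≈-40.007804; next y=-3/5·13.342363+1/2·(-40.007804)≈-28.009320
n=7: y≈-28.009320, sp=-3, e=sp−y≈25.009320; I≈10.402949, D=e−e_prev≈41.351682; u=1/4·25.009320+2·10.402949+1/4·41.351682≈37.396148; next y=-3/5·(-28.009320)+1/2·37.396148≈35.503666
n=8: y≈35.503666, sp=-3, e=sp−y≈-38.503666; I≈-28.100717, D=e−e_prev≈-63.512985; u=1/4·(-38.503666)+2·(-28.100717)+1/4·(-63.512985)≈-81.705597; next y=-3/5·35.503666+1/2·(-81.705597)≈-62.154998
n=9: y≈-62.154998, sp=-3, e=sp−y≈59.154998; I≈31.054281, D=e−e_prev≈97.658664; u=1/4·59.154998+2·31.054281+1/4·97.658664≈101.311977; next y=-3/5·(-62.154998)+1/2·101.311977≈87.948987
n=10: y≈87.948987, sp=-3, e=sp−y≈-90.948987; I≈-59.894707, D=e−e_prev≈-150.103985; u=1/4·(-90.948987)+2·(-59.894707)+1/4·(-150.103985)≈-180.052656; next y=-3/5·87.948987+1/2·(-180.052656)≈-142.795721
n=11: y≈-142.795721, sp=-3, e=sp−y≈139.795721; I≈79.901014, D=e−e_prev≈230.744708; u=1/4·139.795721+2·79.901014+1/4·230.744708≈252.437135; next y=-3/5·(-142.795721)+1/2·252.437135≈211.896000

0 -3 -7.500 0.000
1 -3 -3.375 -3.750
2 -3 -13.594 0.563
3 -3 -0.398 -7.134
4 -3 -22.093 4.081
5 -3 10.490 -13.496
6 -3 -40.008 13.342
7 -3 37.396 -28.009
8 -3 -81.706 35.504
9 -3 101.312 -62.155
10 -3 -180.053 87.949
11 -3 252.437 -142.796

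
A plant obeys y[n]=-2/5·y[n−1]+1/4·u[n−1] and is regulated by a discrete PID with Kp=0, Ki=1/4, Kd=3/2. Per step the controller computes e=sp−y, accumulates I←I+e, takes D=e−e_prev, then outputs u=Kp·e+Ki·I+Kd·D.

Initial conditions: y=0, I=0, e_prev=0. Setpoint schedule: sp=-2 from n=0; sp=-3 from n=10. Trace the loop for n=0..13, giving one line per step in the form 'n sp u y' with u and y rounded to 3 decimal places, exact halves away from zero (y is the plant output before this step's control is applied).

0 -2 -3.500 0.000
1 -2 0.531 -0.875
2 -2 -3.439 0.483
3 -2 0.665 -1.053
4 -2 -4.746 0.587
5 -2 0.583 -1.421
6 -2 -6.312 0.714
7 -2 0.724 -1.864
8 -2 -8.060 0.926
9 -2 1.190 -2.386
10 -3 -11.797 1.252
11 -3 2.324 -3.450
12 -3 -14.085 1.961
13 -3 3.757 -4.306

(exact arithmetic carried between steps; '≈' marks a value shown rounded to 6 d.p. or computed from one; I and e_prev carry over from the previous line; the table rounds u and y to 3 d.p., halves away from zero)
n=0: y=0, sp=-2, e=sp−y=-2; I=-2, D=e−e_prev=-2; u=0·(-2)+1/4·(-2)+3/2·(-2)=-3.5; next y=-2/5·0+1/4·(-3.5)=-0.875
n=1: y=-0.875, sp=-2, e=sp−y=-1.125; I=-3.125, D=e−e_prev=0.875; u=0·(-1.125)+1/4·(-3.125)+3/2·0.875=0.53125; next y=-2/5·(-0.875)+1/4·0.53125≈0.482813
n=2: y≈0.482813, sp=-2, e=sp−y≈-2.482813; I≈-5.607813, D=e−e_prev≈-1.357813; u=0·(-2.482813)+1/4·(-5.607813)+3/2·(-1.357813)≈-3.438672; next y=-2/5·0.482813+1/4·(-3.438672)≈-1.052793
n=3: y≈-1.052793, sp=-2, e=sp−y≈-0.947207; I≈-6.555020, D=e−e_prev≈1.535605; u=0·(-0.947207)+1/4·(-6.555020)+3/2·1.535605≈0.664653; next y=-2/5·(-1.052793)+1/4·0.664653≈0.587281
n=4: y≈0.587281, sp=-2, e=sp−y≈-2.587281; I≈-9.142300, D=e−e_prev≈-1.640073; u=0·(-2.587281)+1/4·(-9.142300)+3/2·(-1.640073)≈-4.745685; next y=-2/5·0.587281+1/4·(-4.745685)≈-1.421334
n=5: y≈-1.421334, sp=-2, e=sp−y≈-0.578666; I≈-9.720967, D=e−e_prev≈2.008614; u=0·(-0.578666)+1/4·(-9.720967)+3/2·2.008614≈0.582679; next y=-2/5·(-1.421334)+1/4·0.582679≈0.714203
n=6: y≈0.714203, sp=-2, e=sp−y≈-2.714203; I≈-12.435170, D=e−e_prev≈-2.135537; u=0·(-2.714203)+1/4·(-12.435170)+3/2·(-2.135537)≈-6.312098; next y=-2/5·0.714203+1/4·(-6.312098)≈-1.863706
n=7: y≈-1.863706, sp=-2, e=sp−y≈-0.136294; I≈-12.571464, D=e−e_prev≈2.577909; u=0·(-0.136294)+1/4·(-12.571464)+3/2·2.577909≈0.723997; next y=-2/5·(-1.863706)+1/4·0.723997≈0.926482
n=8: y≈0.926482, sp=-2, e=sp−y≈-2.926482; I≈-15.497946, D=e−e_prev≈-2.790187; u=0·(-2.926482)+1/4·(-15.497946)+3/2·(-2.790187)≈-8.059767; next y=-2/5·0.926482+1/4·(-8.059767)≈-2.385535
n=9: y≈-2.385535, sp=-2, e=sp−y≈0.385535; I≈-15.112411, D=e−e_prev≈3.312016; u=0·0.385535+1/4·(-15.112411)+3/2·3.312016≈1.189921; next y=-2/5·(-2.385535)+1/4·1.189921≈1.251694
n=10: y≈1.251694, sp=-3, e=sp−y≈-4.251694; I≈-19.364105, D=e−e_prev≈-4.637229; u=0·(-4.251694)+1/4·(-19.364105)+3/2·(-4.637229)≈-11.796869; next y=-2/5·1.251694+1/4·(-11.796869)≈-3.449895
n=11: y≈-3.449895, sp=-3, e=sp−y≈0.449895; I≈-18.914210, D=e−e_prev≈4.701589; u=0·0.449895+1/4·(-18.914210)+3/2·4.701589≈2.323831; next y=-2/5·(-3.449895)+1/4·2.323831≈1.960916
n=12: y≈1.960916, sp=-3, e=sp−y≈-4.960916; I≈-23.875126, D=e−e_prev≈-5.410811; u=0·(-4.960916)+1/4·(-23.875126)+3/2·(-5.410811)≈-14.084998; next y=-2/5·1.960916+1/4·(-14.084998)≈-4.305616
n=13: y≈-4.305616, sp=-3, e=sp−y≈1.305616; I≈-22.569510, D=e−e_prev≈6.266532; u=0·1.305616+1/4·(-22.569510)+3/2·6.266532≈3.757420; next y=-2/5·(-4.305616)+1/4·3.757420≈2.661601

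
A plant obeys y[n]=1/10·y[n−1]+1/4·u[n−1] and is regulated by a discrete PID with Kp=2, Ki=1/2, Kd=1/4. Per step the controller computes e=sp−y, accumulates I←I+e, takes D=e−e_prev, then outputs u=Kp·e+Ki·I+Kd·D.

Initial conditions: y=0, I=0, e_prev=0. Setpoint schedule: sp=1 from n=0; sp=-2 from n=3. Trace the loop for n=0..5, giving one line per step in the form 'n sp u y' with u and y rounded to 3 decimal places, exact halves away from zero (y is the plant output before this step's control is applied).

0 1 2.750 0.000
1 1 1.109 0.688
2 1 2.376 0.346
3 -2 -6.409 0.629
4 -2 -0.941 -1.539
5 -2 -4.876 -0.389

(exact arithmetic carried between steps; '≈' marks a value shown rounded to 6 d.p. or computed from one; I and e_prev carry over from the previous line; the table rounds u and y to 3 d.p., halves away from zero)
n=0: y=0, sp=1, e=sp−y=1; I=1, D=e−e_prev=1; u=2·1+1/2·1+1/4·1=2.75; next y=1/10·0+1/4·2.75=0.6875
n=1: y=0.6875, sp=1, e=sp−y=0.3125; I=1.3125, D=e−e_prev=-0.6875; u=2·0.3125+1/2·1.3125+1/4·(-0.6875)=1.109375; next y=1/10·0.6875+1/4·1.109375≈0.346094
n=2: y≈0.346094, sp=1, e=sp−y≈0.653906; I≈1.966406, D=e−e_prev≈0.341406; u=2·0.653906+1/2·1.966406+1/4·0.341406≈2.376367; next y=1/10·0.346094+1/4·2.376367≈0.628701
n=3: y≈0.628701, sp=-2, e=sp−y≈-2.628701; I≈-0.662295, D=e−e_prev≈-3.282607; u=2·(-2.628701)+1/2·(-0.662295)+1/4·(-3.282607)≈-6.409202; next y=1/10·0.628701+1/4·(-6.409202)≈-1.539430
n=4: y≈-1.539430, sp=-2, e=sp−y≈-0.460570; I≈-1.122865, D=e−e_prev≈2.168131; u=2·(-0.460570)+1/2·(-1.122865)+1/4·2.168131≈-0.940539; next y=1/10·(-1.539430)+1/4·(-0.940539)≈-0.389078
n=5: y≈-0.389078, sp=-2, e=sp−y≈-1.610922; I≈-2.733787, D=e−e_prev≈-1.150353; u=2·(-1.610922)+1/2·(-2.733787)+1/4·(-1.150353)≈-4.876326; next y=1/10·(-0.389078)+1/4·(-4.876326)≈-1.257989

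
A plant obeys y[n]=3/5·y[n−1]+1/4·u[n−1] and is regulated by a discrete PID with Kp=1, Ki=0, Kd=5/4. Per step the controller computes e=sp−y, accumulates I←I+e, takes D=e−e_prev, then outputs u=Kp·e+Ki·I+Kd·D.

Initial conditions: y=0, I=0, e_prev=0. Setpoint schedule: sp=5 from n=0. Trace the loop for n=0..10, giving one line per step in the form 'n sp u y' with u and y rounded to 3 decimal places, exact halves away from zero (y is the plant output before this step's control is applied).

0 5 11.250 0.000
1 5 -1.328 2.813
2 5 5.466 1.355
3 5 1.790 2.180
4 5 3.775 1.755
5 5 2.701 1.997
6 5 3.281 1.873
7 5 2.967 1.944
8 5 3.137 1.908
9 5 3.045 1.929
10 5 3.094 1.919

(exact arithmetic carried between steps; '≈' marks a value shown rounded to 6 d.p. or computed from one; I and e_prev carry over from the previous line; the table rounds u and y to 3 d.p., halves away from zero)
n=0: y=0, sp=5, e=sp−y=5; I=5, D=e−e_prev=5; u=1·5+0·5+5/4·5=11.25; next y=3/5·0+1/4·11.25=2.8125
n=1: y=2.8125, sp=5, e=sp−y=2.1875; I=7.1875, D=e−e_prev=-2.8125; u=1·2.1875+0·7.1875+5/4·(-2.8125)=-1.328125; next y=3/5·2.8125+1/4·(-1.328125)≈1.355469
n=2: y≈1.355469, sp=5, e=sp−y≈3.644531; I≈10.832031, D=e−e_prev≈1.457031; u=1·3.644531+0·10.832031+5/4·1.457031≈5.465820; next y=3/5·1.355469+1/4·5.465820≈2.179736
n=3: y≈2.179736, sp=5, e=sp−y≈2.820264; I≈13.652295, D=e−e_prev≈-0.824268; u=1·2.820264+0·13.652295+5/4·(-0.824268)≈1.789929; next y=3/5·2.179736+1/4·1.789929≈1.755324
n=4: y≈1.755324, sp=5, e=sp−y≈3.244676; I≈16.896971, D=e−e_prev≈0.424412; u=1·3.244676+0·16.896971+5/4·0.424412≈3.775191; next y=3/5·1.755324+1/4·3.775191≈1.996992
n=5: y≈1.996992, sp=5, e=sp−y≈3.003008; I≈19.899979, D=e−e_prev≈-0.241668; u=1·3.003008+0·19.899979+5/4·(-0.241668)≈2.700923; next y=3/5·1.996992+1/4·2.700923≈1.873426
n=6: y≈1.873426, sp=5, e=sp−y≈3.126574; I≈23.026553, D=e−e_prev≈0.123566; u=1·3.126574+0·23.026553+5/4·0.123566≈3.281032; next y=3/5·1.873426+1/4·3.281032≈1.944314
n=7: y≈1.944314, sp=5, e=sp−y≈3.055686; I≈26.082239, D=e−e_prev≈-0.070888; u=1·3.055686+0·26.082239+5/4·(-0.070888)≈2.967077; next y=3/5·1.944314+1/4·2.967077≈1.908357
n=8: y≈1.908357, sp=5, e=sp−y≈3.091643; I≈29.173882, D=e−e_prev≈0.035956; u=1·3.091643+0·29.173882+5/4·0.035956≈3.136588; next y=3/5·1.908357+1/4·3.136588≈1.929161
n=9: y≈1.929161, sp=5, e=sp−y≈3.070839; I≈32.244720, D=e−e_prev≈-0.020804; u=1·3.070839+0·32.244720+5/4·(-0.020804)≈3.044834; next y=3/5·1.929161+1/4·3.044834≈1.918705
n=10: y≈1.918705, sp=5, e=sp−y≈3.081295; I≈35.326015, D=e−e_prev≈0.010456; u=1·3.081295+0·35.326015+5/4·0.010456≈3.094365; next y=3/5·1.918705+1/4·3.094365≈1.924814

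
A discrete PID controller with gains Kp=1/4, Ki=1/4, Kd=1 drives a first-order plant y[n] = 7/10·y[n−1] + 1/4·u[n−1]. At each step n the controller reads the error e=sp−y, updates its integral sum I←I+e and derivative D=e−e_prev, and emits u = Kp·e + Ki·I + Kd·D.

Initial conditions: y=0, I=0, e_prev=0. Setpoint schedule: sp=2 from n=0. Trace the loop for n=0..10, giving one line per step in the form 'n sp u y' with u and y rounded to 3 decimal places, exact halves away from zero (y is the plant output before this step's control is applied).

(exact arithmetic carried between steps; '≈' marks a value shown rounded to 6 d.p. or computed from one; I and e_prev carry over from the previous line; the table rounds u and y to 3 d.p., halves away from zero)
n=0: y=0, sp=2, e=sp−y=2; I=2, D=e−e_prev=2; u=1/4·2+1/4·2+1·2=3; next y=7/10·0+1/4·3=0.75
n=1: y=0.75, sp=2, e=sp−y=1.25; I=3.25, D=e−e_prev=-0.75; u=1/4·1.25+1/4·3.25+1·(-0.75)=0.375; next y=7/10·0.75+1/4·0.375=0.61875
n=2: y=0.61875, sp=2, e=sp−y=1.38125; I=4.63125, D=e−e_prev=0.13125; u=1/4·1.38125+1/4·4.63125+1·0.13125=1.634375; next y=7/10·0.61875+1/4·1.634375≈0.841719
n=3: y≈0.841719, sp=2, e=sp−y≈1.158281; I≈5.789531, D=e−e_prev≈-0.222969; u=1/4·1.158281+1/4·5.789531+1·(-0.222969)≈1.513984; next y=7/10·0.841719+1/4·1.513984≈0.967699
n=4: y≈0.967699, sp=2, e=sp−y≈1.032301; I≈6.821832, D=e−e_prev≈-0.125980; u=1/4·1.032301+1/4·6.821832+1·(-0.125980)≈1.837553; next y=7/10·0.967699+1/4·1.837553≈1.136778
n=5: y≈1.136778, sp=2, e=sp−y≈0.863222; I≈7.685054, D=e−e_prev≈-0.169078; u=1/4·0.863222+1/4·7.685054+1·(-0.169078)≈1.967991; next y=7/10·1.136778+1/4·1.967991≈1.287742
n=6: y≈1.287742, sp=2, e=sp−y≈0.712258; I≈8.397312, D=e−e_prev≈-0.150964; u=1/4·0.712258+1/4·8.397312+1·(-0.150964)≈2.126428; next y=7/10·1.287742+1/4·2.126428≈1.433026
n=7: y≈1.433026, sp=2, e=sp−y≈0.566974; I≈8.964286, D=e−e_prev≈-0.145284; u=1/4·0.566974+1/4·8.964286+1·(-0.145284)≈2.237530; next y=7/10·1.433026+1/4·2.237530≈1.562501
n=8: y≈1.562501, sp=2, e=sp−y≈0.437499; I≈9.401785, D=e−e_prev≈-0.129475; u=1/4·0.437499+1/4·9.401785+1·(-0.129475)≈2.330346; next y=7/10·1.562501+1/4·2.330346≈1.676337
n=9: y≈1.676337, sp=2, e=sp−y≈0.323663; I≈9.725447, D=e−e_prev≈-0.113836; u=1/4·0.323663+1/4·9.725447+1·(-0.113836)≈2.398441; next y=7/10·1.676337+1/4·2.398441≈1.773046
n=10: y≈1.773046, sp=2, e=sp−y≈0.226954; I≈9.952401, D=e−e_prev≈-0.096709; u=1/4·0.226954+1/4·9.952401+1·(-0.096709)≈2.448129; next y=7/10·1.773046+1/4·2.448129≈1.853165

0 2 3.000 0.000
1 2 0.375 0.750
2 2 1.634 0.619
3 2 1.514 0.842
4 2 1.838 0.968
5 2 1.968 1.137
6 2 2.126 1.288
7 2 2.238 1.433
8 2 2.330 1.563
9 2 2.398 1.676
10 2 2.448 1.773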